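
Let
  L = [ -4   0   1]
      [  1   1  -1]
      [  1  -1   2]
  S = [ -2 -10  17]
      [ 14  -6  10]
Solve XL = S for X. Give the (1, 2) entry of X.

-4

Since L sits to the right of X, X = SL⁻¹.
det L = -6, so L⁻¹ = [[-1/6, 1/6, 1/6], [1/2, 3/2, 1/2], [1/3, 2/3, 2/3]].
X = SL⁻¹ = [[-2, -10, 17], [14, -6, 10]] · [[-1/6, 1/6, 1/6], [1/2, 3/2, 1/2], [1/3, 2/3, 2/3]] = [[1, -4, 6], [-2, 0, 6]].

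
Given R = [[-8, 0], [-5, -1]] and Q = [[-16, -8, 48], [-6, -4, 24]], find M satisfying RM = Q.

R is on the left of M, so left-multiply by R⁻¹: M = R⁻¹Q.
det R = 8; the adjugate gives R⁻¹ = [[-1/8, 0], [5/8, -1]].
M = R⁻¹Q = [[-1/8, 0], [5/8, -1]] · [[-16, -8, 48], [-6, -4, 24]] = [[2, 1, -6], [-4, -1, 6]].

M = [[2, 1, -6], [-4, -1, 6]]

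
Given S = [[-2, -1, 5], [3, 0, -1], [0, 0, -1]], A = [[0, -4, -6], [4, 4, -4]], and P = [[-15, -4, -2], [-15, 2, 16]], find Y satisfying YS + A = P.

YS = P − A = [[-15, 0, 4], [-19, -2, 20]].
Right-multiplying both sides by S⁻¹ gives Y = (P − A)S⁻¹.
det S = -3, so S⁻¹ = [[0, 1/3, -1/3], [-1, -2/3, -13/3], [0, 0, -1]].
Y = (P − A)S⁻¹ = [[0, -5, 1], [2, -5, -5]].

Y = [[0, -5, 1], [2, -5, -5]]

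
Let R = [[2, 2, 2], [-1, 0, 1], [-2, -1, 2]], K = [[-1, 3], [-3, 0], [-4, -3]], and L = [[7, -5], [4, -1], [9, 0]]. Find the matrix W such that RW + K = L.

RW = L − K = [[8, -8], [7, -1], [13, 3]].
Since R multiplies W on the left, W = R⁻¹(L − K).
R has determinant 4; R⁻¹ = [[1/4, -3/2, 1/2], [0, 2, -1], [1/4, -1/2, 1/2]].
W = R⁻¹(L − K) = [[-2, 1], [1, -5], [5, 0]].

W = [[-2, 1], [1, -5], [5, 0]]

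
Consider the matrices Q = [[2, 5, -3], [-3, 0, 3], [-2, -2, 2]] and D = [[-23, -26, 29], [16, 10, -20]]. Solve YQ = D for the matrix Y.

Y = [[-6, 5, -2], [4, -6, 5]]

Q is on the right of Y, so right-multiply by Q⁻¹: Y = DQ⁻¹.
det Q = -6; the adjugate gives Q⁻¹ = [[-1, 2/3, -5/2], [0, 1/3, -1/2], [-1, 1, -5/2]].
Y = DQ⁻¹ = [[-23, -26, 29], [16, 10, -20]] · [[-1, 2/3, -5/2], [0, 1/3, -1/2], [-1, 1, -5/2]] = [[-6, 5, -2], [4, -6, 5]].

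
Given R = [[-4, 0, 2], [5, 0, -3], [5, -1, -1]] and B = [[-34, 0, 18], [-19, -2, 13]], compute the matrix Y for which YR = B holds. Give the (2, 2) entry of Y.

-1

Right-multiplying both sides by R⁻¹ gives Y = BR⁻¹.
det R = 2; the adjugate gives R⁻¹ = [[-3/2, -1, 0], [-5, -3, -1], [-5/2, -2, 0]].
Y = BR⁻¹ = [[-34, 0, 18], [-19, -2, 13]] · [[-3/2, -1, 0], [-5, -3, -1], [-5/2, -2, 0]] = [[6, -2, 0], [6, -1, 2]].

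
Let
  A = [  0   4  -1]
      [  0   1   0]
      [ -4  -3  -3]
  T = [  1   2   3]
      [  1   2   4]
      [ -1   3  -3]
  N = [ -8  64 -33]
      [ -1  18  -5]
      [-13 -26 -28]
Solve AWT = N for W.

W = [[0, -2, -3], [5, -2, 4], [3, 1, 0]]

Isolating W: multiply by A⁻¹ from the left and T⁻¹ from the right, so W = A⁻¹NT⁻¹.
A has determinant -4; A⁻¹ = [[3/4, -15/4, -1/4], [0, 1, 0], [-1, 4, 0]].
det T = -5, so T⁻¹ = [[18/5, -3, -2/5], [1/5, 0, 1/5], [-1, 1, 0]].
A⁻¹N = [[1, -13, 1], [-1, 18, -5], [4, 8, 13]].
W = (A⁻¹N)T⁻¹ = [[0, -2, -3], [5, -2, 4], [3, 1, 0]].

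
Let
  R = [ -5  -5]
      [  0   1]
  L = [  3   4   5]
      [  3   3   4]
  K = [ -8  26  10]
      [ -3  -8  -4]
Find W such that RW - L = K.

RW = K + L = [[-5, 30, 15], [0, -5, 0]].
Left-multiplying both sides by R⁻¹ gives W = R⁻¹(K + L).
det R = -5, so R⁻¹ = [[-1/5, -1], [0, 1]].
W = R⁻¹(K + L) = [[1, -1, -3], [0, -5, 0]].

W = [[1, -1, -3], [0, -5, 0]]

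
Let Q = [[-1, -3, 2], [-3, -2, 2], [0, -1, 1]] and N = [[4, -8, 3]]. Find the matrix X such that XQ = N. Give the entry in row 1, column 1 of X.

5

Since Q sits to the right of X, X = NQ⁻¹.
det Q = -3; the adjugate gives Q⁻¹ = [[0, -1/3, 2/3], [-1, 1/3, 4/3], [-1, 1/3, 7/3]].
X = NQ⁻¹ = [[4, -8, 3]] · [[0, -1/3, 2/3], [-1, 1/3, 4/3], [-1, 1/3, 7/3]] = [[5, -3, -1]].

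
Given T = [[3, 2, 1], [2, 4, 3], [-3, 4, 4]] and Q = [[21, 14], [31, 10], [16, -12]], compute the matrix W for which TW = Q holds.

Left-multiplying both sides by T⁻¹ gives W = T⁻¹Q.
det T = -2; the adjugate gives T⁻¹ = [[-2, 2, -1], [17/2, -15/2, 7/2], [-10, 9, -4]].
W = T⁻¹Q = [[-2, 2, -1], [17/2, -15/2, 7/2], [-10, 9, -4]] · [[21, 14], [31, 10], [16, -12]] = [[4, 4], [2, 2], [5, -2]].

W = [[4, 4], [2, 2], [5, -2]]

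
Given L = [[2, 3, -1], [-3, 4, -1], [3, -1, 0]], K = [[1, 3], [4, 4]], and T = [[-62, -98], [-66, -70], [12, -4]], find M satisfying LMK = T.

M = [[-4, 0], [-4, -5], [-2, -4]]

Left-multiply by L⁻¹ and right-multiply by K⁻¹: M = L⁻¹TK⁻¹.
det L = -2, so L⁻¹ = [[1/2, -1/2, -1/2], [3/2, -3/2, -5/2], [9/2, -11/2, -17/2]].
det K = -8; the adjugate gives K⁻¹ = [[-1/2, 3/8], [1/2, -1/8]].
L⁻¹T = [[-4, -12], [-24, -32], [-18, -22]].
M = (L⁻¹T)K⁻¹ = [[-4, 0], [-4, -5], [-2, -4]].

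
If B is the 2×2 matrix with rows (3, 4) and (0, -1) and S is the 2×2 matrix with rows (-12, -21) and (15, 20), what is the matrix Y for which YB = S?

Y = [[-4, 5], [5, 0]]

Since B sits to the right of Y, Y = SB⁻¹.
det B = -3, so B⁻¹ = [[1/3, 4/3], [0, -1]].
Y = SB⁻¹ = [[-12, -21], [15, 20]] · [[1/3, 4/3], [0, -1]] = [[-4, 5], [5, 0]].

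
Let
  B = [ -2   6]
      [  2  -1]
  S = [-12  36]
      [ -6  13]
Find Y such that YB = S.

Right-multiplying both sides by B⁻¹ gives Y = SB⁻¹.
det B = -10, so B⁻¹ = [[1/10, 3/5], [1/5, 1/5]].
Y = SB⁻¹ = [[-12, 36], [-6, 13]] · [[1/10, 3/5], [1/5, 1/5]] = [[6, 0], [2, -1]].

Y = [[6, 0], [2, -1]]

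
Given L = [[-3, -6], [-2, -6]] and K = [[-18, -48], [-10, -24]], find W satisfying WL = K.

W = [[2, 6], [2, 2]]

Right-multiplying both sides by L⁻¹ gives W = KL⁻¹.
L has determinant 6; L⁻¹ = [[-1, 1], [1/3, -1/2]].
W = KL⁻¹ = [[-18, -48], [-10, -24]] · [[-1, 1], [1/3, -1/2]] = [[2, 6], [2, 2]].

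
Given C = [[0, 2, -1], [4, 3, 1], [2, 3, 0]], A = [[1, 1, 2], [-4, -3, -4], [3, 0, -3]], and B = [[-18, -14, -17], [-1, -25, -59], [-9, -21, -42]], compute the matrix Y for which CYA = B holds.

Y = [[3, 3, 1], [3, 2, 2], [-1, -3, 3]]

Left-multiply by C⁻¹ and right-multiply by A⁻¹: Y = C⁻¹BA⁻¹.
C has determinant -2; C⁻¹ = [[3/2, 3/2, -5/2], [-1, -1, 2], [-3, -2, 4]].
det A = 3, so A⁻¹ = [[3, 1, 2/3], [-8, -3, -4/3], [3, 1, 1/3]].
C⁻¹B = [[-6, -6, -9], [1, -3, -8], [20, 8, 1]].
Y = (C⁻¹B)A⁻¹ = [[3, 3, 1], [3, 2, 2], [-1, -3, 3]].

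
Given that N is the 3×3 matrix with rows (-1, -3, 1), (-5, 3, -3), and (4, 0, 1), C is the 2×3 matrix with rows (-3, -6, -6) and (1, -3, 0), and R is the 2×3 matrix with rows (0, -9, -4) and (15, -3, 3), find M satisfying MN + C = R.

M = [[1, 0, 1], [1, 1, 5]]

MN = R − C = [[3, -3, 2], [14, 0, 3]].
N is on the right of M, so right-multiply by N⁻¹: M = (R − C)N⁻¹.
det N = 6; the adjugate gives N⁻¹ = [[1/2, 1/2, 1], [-7/6, -5/6, -4/3], [-2, -2, -3]].
M = (R − C)N⁻¹ = [[1, 0, 1], [1, 1, 5]].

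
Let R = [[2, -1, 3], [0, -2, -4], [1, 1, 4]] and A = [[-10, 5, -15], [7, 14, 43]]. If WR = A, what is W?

W = [[-5, 0, 0], [1, -5, 5]]

Since R sits to the right of W, W = AR⁻¹.
R has determinant 2; R⁻¹ = [[-2, 7/2, 5], [-2, 5/2, 4], [1, -3/2, -2]].
W = AR⁻¹ = [[-10, 5, -15], [7, 14, 43]] · [[-2, 7/2, 5], [-2, 5/2, 4], [1, -3/2, -2]] = [[-5, 0, 0], [1, -5, 5]].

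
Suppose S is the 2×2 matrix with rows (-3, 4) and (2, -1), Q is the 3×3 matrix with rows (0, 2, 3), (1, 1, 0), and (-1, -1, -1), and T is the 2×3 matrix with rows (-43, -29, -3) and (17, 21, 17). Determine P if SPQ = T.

Left-multiply by S⁻¹ and right-multiply by Q⁻¹: P = S⁻¹TQ⁻¹.
S has determinant -5; S⁻¹ = [[1/5, 4/5], [2/5, 3/5]].
det Q = 2, so Q⁻¹ = [[-1/2, -1/2, -3/2], [1/2, 3/2, 3/2], [0, -1, -1]].
S⁻¹T = [[5, 11, 13], [-7, 1, 9]].
P = (S⁻¹T)Q⁻¹ = [[3, 1, -4], [4, -4, 3]].

P = [[3, 1, -4], [4, -4, 3]]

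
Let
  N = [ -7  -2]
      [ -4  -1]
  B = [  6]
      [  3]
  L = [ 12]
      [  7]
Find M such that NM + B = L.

NM = L − B = [[6], [4]].
Left-multiplying both sides by N⁻¹ gives M = N⁻¹(L − B).
det N = -1, so N⁻¹ = [[1, -2], [-4, 7]].
M = N⁻¹(L − B) = [[-2], [4]].

M = [[-2], [4]]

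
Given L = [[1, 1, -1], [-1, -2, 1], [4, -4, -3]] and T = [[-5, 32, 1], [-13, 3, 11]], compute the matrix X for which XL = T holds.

X = [[6, -5, -4], [-5, 0, -2]]

Right-multiplying both sides by L⁻¹ gives X = TL⁻¹.
det L = -1; the adjugate gives L⁻¹ = [[-10, -7, 1], [-1, -1, 0], [-12, -8, 1]].
X = TL⁻¹ = [[-5, 32, 1], [-13, 3, 11]] · [[-10, -7, 1], [-1, -1, 0], [-12, -8, 1]] = [[6, -5, -4], [-5, 0, -2]].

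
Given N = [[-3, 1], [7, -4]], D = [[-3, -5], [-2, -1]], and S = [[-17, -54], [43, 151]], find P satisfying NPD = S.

P = [[-3, 2], [4, -5]]

Isolating P: multiply by N⁻¹ from the left and D⁻¹ from the right, so P = N⁻¹SD⁻¹.
N has determinant 5; N⁻¹ = [[-4/5, -1/5], [-7/5, -3/5]].
D has determinant -7; D⁻¹ = [[1/7, -5/7], [-2/7, 3/7]].
N⁻¹S = [[5, 13], [-2, -15]].
P = (N⁻¹S)D⁻¹ = [[-3, 2], [4, -5]].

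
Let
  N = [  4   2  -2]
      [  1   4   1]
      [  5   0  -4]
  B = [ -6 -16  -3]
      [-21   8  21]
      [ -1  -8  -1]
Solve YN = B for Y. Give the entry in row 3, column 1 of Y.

Since N sits to the right of Y, Y = BN⁻¹.
det N = -6, so N⁻¹ = [[8/3, -4/3, -5/3], [-3/2, 1, 1], [10/3, -5/3, -7/3]].
Y = BN⁻¹ = [[-6, -16, -3], [-21, 8, 21], [-1, -8, -1]] · [[8/3, -4/3, -5/3], [-3/2, 1, 1], [10/3, -5/3, -7/3]] = [[-2, -3, 1], [2, 1, -6], [6, -5, -4]].

6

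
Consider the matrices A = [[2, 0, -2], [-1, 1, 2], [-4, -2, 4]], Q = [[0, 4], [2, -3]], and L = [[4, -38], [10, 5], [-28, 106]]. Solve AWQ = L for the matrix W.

W = A⁻¹LQ⁻¹ (apply A⁻¹ on the left and Q⁻¹ on the right).
det A = 4; the adjugate gives A⁻¹ = [[2, 1, 1/2], [-1, 0, -1/2], [3/2, 1, 1/2]].
det Q = -8; the adjugate gives Q⁻¹ = [[3/8, 1/2], [1/4, 0]].
A⁻¹L = [[4, -18], [10, -15], [2, 1]].
W = (A⁻¹L)Q⁻¹ = [[-3, 2], [0, 5], [1, 1]].

W = [[-3, 2], [0, 5], [1, 1]]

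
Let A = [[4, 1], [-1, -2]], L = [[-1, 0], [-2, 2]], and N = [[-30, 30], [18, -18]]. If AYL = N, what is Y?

Y = A⁻¹NL⁻¹ (apply A⁻¹ on the left and L⁻¹ on the right).
A has determinant -7; A⁻¹ = [[2/7, 1/7], [-1/7, -4/7]].
det L = -2; the adjugate gives L⁻¹ = [[-1, 0], [-1, 1/2]].
A⁻¹N = [[-6, 6], [-6, 6]].
Y = (A⁻¹N)L⁻¹ = [[0, 3], [0, 3]].

Y = [[0, 3], [0, 3]]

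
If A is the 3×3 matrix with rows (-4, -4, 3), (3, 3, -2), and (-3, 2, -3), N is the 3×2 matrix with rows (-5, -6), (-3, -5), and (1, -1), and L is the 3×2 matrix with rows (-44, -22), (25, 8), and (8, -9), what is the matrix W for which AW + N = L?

W = [[4, 2], [2, 5], [-5, 4]]

AW = L − N = [[-39, -16], [28, 13], [7, -8]].
Since A multiplies W on the left, W = A⁻¹(L − N).
A has determinant 5; A⁻¹ = [[-1, -6/5, -1/5], [3, 21/5, 1/5], [3, 4, 0]].
W = A⁻¹(L − N) = [[4, 2], [2, 5], [-5, 4]].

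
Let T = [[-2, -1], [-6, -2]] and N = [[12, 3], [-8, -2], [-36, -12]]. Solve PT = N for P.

P = [[3, -3], [-2, 2], [0, 6]]

Since T sits to the right of P, P = NT⁻¹.
det T = -2; the adjugate gives T⁻¹ = [[1, -1/2], [-3, 1]].
P = NT⁻¹ = [[12, 3], [-8, -2], [-36, -12]] · [[1, -1/2], [-3, 1]] = [[3, -3], [-2, 2], [0, 6]].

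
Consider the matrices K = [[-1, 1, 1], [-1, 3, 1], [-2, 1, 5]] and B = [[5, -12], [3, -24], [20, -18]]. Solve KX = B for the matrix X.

Left-multiplying both sides by K⁻¹ gives X = K⁻¹B.
det K = -6; the adjugate gives K⁻¹ = [[-7/3, 2/3, 1/3], [-1/2, 1/2, 0], [-5/6, 1/6, 1/3]].
X = K⁻¹B = [[-7/3, 2/3, 1/3], [-1/2, 1/2, 0], [-5/6, 1/6, 1/3]] · [[5, -12], [3, -24], [20, -18]] = [[-3, 6], [-1, -6], [3, 0]].

X = [[-3, 6], [-1, -6], [3, 0]]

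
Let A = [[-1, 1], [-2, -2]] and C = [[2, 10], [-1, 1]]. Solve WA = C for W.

Since A sits to the right of W, W = CA⁻¹.
det A = 4, so A⁻¹ = [[-1/2, -1/4], [1/2, -1/4]].
W = CA⁻¹ = [[2, 10], [-1, 1]] · [[-1/2, -1/4], [1/2, -1/4]] = [[4, -3], [1, 0]].

W = [[4, -3], [1, 0]]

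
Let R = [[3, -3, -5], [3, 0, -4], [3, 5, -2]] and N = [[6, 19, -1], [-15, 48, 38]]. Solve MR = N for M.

M = [[-3, 3, 2], [-6, -5, 6]]

Since R sits to the right of M, M = NR⁻¹.
det R = 3; the adjugate gives R⁻¹ = [[20/3, -31/3, 4], [-2, 3, -1], [5, -8, 3]].
M = NR⁻¹ = [[6, 19, -1], [-15, 48, 38]] · [[20/3, -31/3, 4], [-2, 3, -1], [5, -8, 3]] = [[-3, 3, 2], [-6, -5, 6]].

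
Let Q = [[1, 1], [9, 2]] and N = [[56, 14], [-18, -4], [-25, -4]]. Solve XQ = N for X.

X = [[2, 6], [0, -2], [2, -3]]

Since Q sits to the right of X, X = NQ⁻¹.
det Q = -7, so Q⁻¹ = [[-2/7, 1/7], [9/7, -1/7]].
X = NQ⁻¹ = [[56, 14], [-18, -4], [-25, -4]] · [[-2/7, 1/7], [9/7, -1/7]] = [[2, 6], [0, -2], [2, -3]].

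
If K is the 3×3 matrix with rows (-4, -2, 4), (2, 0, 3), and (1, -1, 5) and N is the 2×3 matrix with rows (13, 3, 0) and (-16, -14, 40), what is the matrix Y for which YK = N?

Y = [[-3, -1, 3], [5, 0, 4]]

K is on the right of Y, so right-multiply by K⁻¹: Y = NK⁻¹.
K has determinant -6; K⁻¹ = [[-1/2, -1, 1], [7/6, 4, -10/3], [1/3, 1, -2/3]].
Y = NK⁻¹ = [[13, 3, 0], [-16, -14, 40]] · [[-1/2, -1, 1], [7/6, 4, -10/3], [1/3, 1, -2/3]] = [[-3, -1, 3], [5, 0, 4]].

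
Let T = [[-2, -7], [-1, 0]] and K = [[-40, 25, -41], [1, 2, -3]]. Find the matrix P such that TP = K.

P = [[-1, -2, 3], [6, -3, 5]]

T is on the left of P, so left-multiply by T⁻¹: P = T⁻¹K.
det T = -7; the adjugate gives T⁻¹ = [[0, -1], [-1/7, 2/7]].
P = T⁻¹K = [[0, -1], [-1/7, 2/7]] · [[-40, 25, -41], [1, 2, -3]] = [[-1, -2, 3], [6, -3, 5]].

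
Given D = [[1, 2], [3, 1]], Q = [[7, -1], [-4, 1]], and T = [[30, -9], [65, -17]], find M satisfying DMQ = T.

M = D⁻¹TQ⁻¹ (apply D⁻¹ on the left and Q⁻¹ on the right).
D has determinant -5; D⁻¹ = [[-1/5, 2/5], [3/5, -1/5]].
Q has determinant 3; Q⁻¹ = [[1/3, 1/3], [4/3, 7/3]].
D⁻¹T = [[20, -5], [5, -2]].
M = (D⁻¹T)Q⁻¹ = [[0, -5], [-1, -3]].

M = [[0, -5], [-1, -3]]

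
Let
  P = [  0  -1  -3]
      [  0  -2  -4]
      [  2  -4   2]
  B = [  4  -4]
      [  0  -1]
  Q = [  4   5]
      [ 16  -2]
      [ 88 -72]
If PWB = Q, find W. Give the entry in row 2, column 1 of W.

-4

Left-multiply by P⁻¹ and right-multiply by B⁻¹: W = P⁻¹QB⁻¹.
det P = -4, so P⁻¹ = [[5, -7/2, 1/2], [2, -3/2, 0], [-1, 1/2, 0]].
det B = -4, so B⁻¹ = [[1/4, -1], [0, -1]].
P⁻¹Q = [[8, -4], [-16, 13], [4, -6]].
W = (P⁻¹Q)B⁻¹ = [[2, -4], [-4, 3], [1, 2]].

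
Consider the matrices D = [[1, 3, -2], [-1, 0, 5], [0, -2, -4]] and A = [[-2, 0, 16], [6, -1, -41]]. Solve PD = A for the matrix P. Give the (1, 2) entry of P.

0

Right-multiplying both sides by D⁻¹ gives P = AD⁻¹.
det D = -6, so D⁻¹ = [[-5/3, -8/3, -5/2], [2/3, 2/3, 1/2], [-1/3, -1/3, -1/2]].
P = AD⁻¹ = [[-2, 0, 16], [6, -1, -41]] · [[-5/3, -8/3, -5/2], [2/3, 2/3, 1/2], [-1/3, -1/3, -1/2]] = [[-2, 0, -3], [3, -3, 5]].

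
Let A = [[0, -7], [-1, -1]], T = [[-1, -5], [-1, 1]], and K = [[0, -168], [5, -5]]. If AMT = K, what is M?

Isolating M: multiply by A⁻¹ from the left and T⁻¹ from the right, so M = A⁻¹KT⁻¹.
A has determinant -7; A⁻¹ = [[1/7, -1], [-1/7, 0]].
T has determinant -6; T⁻¹ = [[-1/6, -5/6], [-1/6, 1/6]].
A⁻¹K = [[-5, -19], [0, 24]].
M = (A⁻¹K)T⁻¹ = [[4, 1], [-4, 4]].

M = [[4, 1], [-4, 4]]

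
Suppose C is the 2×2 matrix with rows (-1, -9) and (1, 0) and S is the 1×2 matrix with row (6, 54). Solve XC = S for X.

Right-multiplying both sides by C⁻¹ gives X = SC⁻¹.
det C = 9; the adjugate gives C⁻¹ = [[0, 1], [-1/9, -1/9]].
X = SC⁻¹ = [[6, 54]] · [[0, 1], [-1/9, -1/9]] = [[-6, 0]].

X = [[-6, 0]]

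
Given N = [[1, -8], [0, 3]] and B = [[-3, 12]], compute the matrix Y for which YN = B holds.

Y = [[-3, -4]]

N is on the right of Y, so right-multiply by N⁻¹: Y = BN⁻¹.
det N = 3; the adjugate gives N⁻¹ = [[1, 8/3], [0, 1/3]].
Y = BN⁻¹ = [[-3, 12]] · [[1, 8/3], [0, 1/3]] = [[-3, -4]].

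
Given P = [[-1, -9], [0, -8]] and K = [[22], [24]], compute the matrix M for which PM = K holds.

Left-multiplying both sides by P⁻¹ gives M = P⁻¹K.
det P = 8, so P⁻¹ = [[-1, 9/8], [0, -1/8]].
M = P⁻¹K = [[-1, 9/8], [0, -1/8]] · [[22], [24]] = [[5], [-3]].

M = [[5], [-3]]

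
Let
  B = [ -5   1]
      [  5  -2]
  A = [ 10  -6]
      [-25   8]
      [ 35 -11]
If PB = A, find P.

P = [[2, 4], [2, -3], [-3, 4]]

Right-multiplying both sides by B⁻¹ gives P = AB⁻¹.
det B = 5, so B⁻¹ = [[-2/5, -1/5], [-1, -1]].
P = AB⁻¹ = [[10, -6], [-25, 8], [35, -11]] · [[-2/5, -1/5], [-1, -1]] = [[2, 4], [2, -3], [-3, 4]].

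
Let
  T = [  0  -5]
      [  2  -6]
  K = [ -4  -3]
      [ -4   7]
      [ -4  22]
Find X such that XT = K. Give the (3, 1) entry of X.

Since T sits to the right of X, X = KT⁻¹.
det T = 10; the adjugate gives T⁻¹ = [[-3/5, 1/2], [-1/5, 0]].
X = KT⁻¹ = [[-4, -3], [-4, 7], [-4, 22]] · [[-3/5, 1/2], [-1/5, 0]] = [[3, -2], [1, -2], [-2, -2]].

-2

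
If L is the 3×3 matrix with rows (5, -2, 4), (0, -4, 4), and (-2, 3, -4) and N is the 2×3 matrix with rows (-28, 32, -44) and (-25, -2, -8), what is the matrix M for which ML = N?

M = [[-4, -3, 4], [-5, 3, 0]]

Right-multiplying both sides by L⁻¹ gives M = NL⁻¹.
L has determinant 4; L⁻¹ = [[1, 1, 2], [-2, -3, -5], [-2, -11/4, -5]].
M = NL⁻¹ = [[-28, 32, -44], [-25, -2, -8]] · [[1, 1, 2], [-2, -3, -5], [-2, -11/4, -5]] = [[-4, -3, 4], [-5, 3, 0]].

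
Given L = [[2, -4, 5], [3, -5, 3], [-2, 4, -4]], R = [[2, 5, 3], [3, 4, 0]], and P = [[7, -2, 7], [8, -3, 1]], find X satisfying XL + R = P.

X = [[3, 3, 5], [0, 3, 2]]

XL = P − R = [[5, -7, 4], [5, -7, 1]].
Right-multiplying both sides by L⁻¹ gives X = (P − R)L⁻¹.
det L = 2; the adjugate gives L⁻¹ = [[4, 2, 13/2], [3, 1, 9/2], [1, 0, 1]].
X = (P − R)L⁻¹ = [[3, 3, 5], [0, 3, 2]].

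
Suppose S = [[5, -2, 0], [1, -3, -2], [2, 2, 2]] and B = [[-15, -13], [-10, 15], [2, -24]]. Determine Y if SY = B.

S is on the left of Y, so left-multiply by S⁻¹: Y = S⁻¹B.
det S = 2, so S⁻¹ = [[-1, 2, 2], [-3, 5, 5], [4, -7, -13/2]].
Y = S⁻¹B = [[-1, 2, 2], [-3, 5, 5], [4, -7, -13/2]] · [[-15, -13], [-10, 15], [2, -24]] = [[-1, -5], [5, -6], [-3, -1]].

Y = [[-1, -5], [5, -6], [-3, -1]]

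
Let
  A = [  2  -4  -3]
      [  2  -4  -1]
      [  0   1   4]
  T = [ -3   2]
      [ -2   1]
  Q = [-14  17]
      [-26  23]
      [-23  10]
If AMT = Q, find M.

M = [[4, 1], [-3, 4], [0, 3]]

Isolating M: multiply by A⁻¹ from the left and T⁻¹ from the right, so M = A⁻¹QT⁻¹.
det A = -4; the adjugate gives A⁻¹ = [[15/4, -13/4, 2], [2, -2, 1], [-1/2, 1/2, 0]].
det T = 1, so T⁻¹ = [[1, -2], [2, -3]].
A⁻¹Q = [[-14, 9], [1, -2], [-6, 3]].
M = (A⁻¹Q)T⁻¹ = [[4, 1], [-3, 4], [0, 3]].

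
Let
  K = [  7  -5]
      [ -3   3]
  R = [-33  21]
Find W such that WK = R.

W = [[-6, -3]]

Since K sits to the right of W, W = RK⁻¹.
det K = 6; the adjugate gives K⁻¹ = [[1/2, 5/6], [1/2, 7/6]].
W = RK⁻¹ = [[-33, 21]] · [[1/2, 5/6], [1/2, 7/6]] = [[-6, -3]].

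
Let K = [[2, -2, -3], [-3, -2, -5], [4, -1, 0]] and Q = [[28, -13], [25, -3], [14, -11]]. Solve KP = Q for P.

P = [[3, -4], [-2, -5], [-6, 5]]

Left-multiplying both sides by K⁻¹ gives P = K⁻¹Q.
det K = -3; the adjugate gives K⁻¹ = [[5/3, -1, -4/3], [20/3, -4, -19/3], [-11/3, 2, 10/3]].
P = K⁻¹Q = [[5/3, -1, -4/3], [20/3, -4, -19/3], [-11/3, 2, 10/3]] · [[28, -13], [25, -3], [14, -11]] = [[3, -4], [-2, -5], [-6, 5]].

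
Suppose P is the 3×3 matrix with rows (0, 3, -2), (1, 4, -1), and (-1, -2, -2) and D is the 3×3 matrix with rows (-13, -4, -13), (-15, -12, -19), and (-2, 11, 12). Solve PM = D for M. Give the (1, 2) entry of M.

-5

Left-multiplying both sides by P⁻¹ gives M = P⁻¹D.
P has determinant 5; P⁻¹ = [[-2, 2, 1], [3/5, -2/5, -2/5], [2/5, -3/5, -3/5]].
M = P⁻¹D = [[-2, 2, 1], [3/5, -2/5, -2/5], [2/5, -3/5, -3/5]] · [[-13, -4, -13], [-15, -12, -19], [-2, 11, 12]] = [[-6, -5, 0], [-1, -2, -5], [5, -1, -1]].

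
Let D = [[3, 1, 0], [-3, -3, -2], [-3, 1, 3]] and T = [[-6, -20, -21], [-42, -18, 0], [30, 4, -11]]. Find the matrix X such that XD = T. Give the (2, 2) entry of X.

6

Since D sits to the right of X, X = TD⁻¹.
det D = -6, so D⁻¹ = [[7/6, 1/2, 1/3], [-5/2, -3/2, -1], [2, 1, 1]].
X = TD⁻¹ = [[-6, -20, -21], [-42, -18, 0], [30, 4, -11]] · [[7/6, 1/2, 1/3], [-5/2, -3/2, -1], [2, 1, 1]] = [[1, 6, -3], [-4, 6, 4], [3, -2, -5]].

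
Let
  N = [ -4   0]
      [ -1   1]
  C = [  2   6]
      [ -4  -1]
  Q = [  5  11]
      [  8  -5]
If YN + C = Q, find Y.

YN = Q − C = [[3, 5], [12, -4]].
Right-multiplying both sides by N⁻¹ gives Y = (Q − C)N⁻¹.
det N = -4, so N⁻¹ = [[-1/4, 0], [-1/4, 1]].
Y = (Q − C)N⁻¹ = [[-2, 5], [-2, -4]].

Y = [[-2, 5], [-2, -4]]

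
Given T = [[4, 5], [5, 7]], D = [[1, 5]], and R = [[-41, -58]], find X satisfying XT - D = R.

X = [[-5, -4]]

XT = R + D = [[-40, -53]].
Right-multiplying both sides by T⁻¹ gives X = (R + D)T⁻¹.
det T = 3; the adjugate gives T⁻¹ = [[7/3, -5/3], [-5/3, 4/3]].
X = (R + D)T⁻¹ = [[-5, -4]].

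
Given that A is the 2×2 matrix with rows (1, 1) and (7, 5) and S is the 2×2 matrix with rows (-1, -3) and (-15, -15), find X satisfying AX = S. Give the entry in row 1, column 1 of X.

-5

A is on the left of X, so left-multiply by A⁻¹: X = A⁻¹S.
det A = -2; the adjugate gives A⁻¹ = [[-5/2, 1/2], [7/2, -1/2]].
X = A⁻¹S = [[-5/2, 1/2], [7/2, -1/2]] · [[-1, -3], [-15, -15]] = [[-5, 0], [4, -3]].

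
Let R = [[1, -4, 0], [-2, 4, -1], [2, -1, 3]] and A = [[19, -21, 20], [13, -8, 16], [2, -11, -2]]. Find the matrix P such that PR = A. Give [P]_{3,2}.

-1

Right-multiplying both sides by R⁻¹ gives P = AR⁻¹.
det R = -5; the adjugate gives R⁻¹ = [[-11/5, -12/5, -4/5], [-4/5, -3/5, -1/5], [6/5, 7/5, 4/5]].
P = AR⁻¹ = [[19, -21, 20], [13, -8, 16], [2, -11, -2]] · [[-11/5, -12/5, -4/5], [-4/5, -3/5, -1/5], [6/5, 7/5, 4/5]] = [[-1, -5, 5], [-3, -4, 4], [2, -1, -1]].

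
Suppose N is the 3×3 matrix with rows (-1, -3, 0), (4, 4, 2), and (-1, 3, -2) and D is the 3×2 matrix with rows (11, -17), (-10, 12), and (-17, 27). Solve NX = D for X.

Left-multiplying both sides by N⁻¹ gives X = N⁻¹D.
det N = -4, so N⁻¹ = [[7/2, 3/2, 3/2], [-3/2, -1/2, -1/2], [-4, -3/2, -2]].
X = N⁻¹D = [[7/2, 3/2, 3/2], [-3/2, -1/2, -1/2], [-4, -3/2, -2]] · [[11, -17], [-10, 12], [-17, 27]] = [[-2, -1], [-3, 6], [5, -4]].

X = [[-2, -1], [-3, 6], [5, -4]]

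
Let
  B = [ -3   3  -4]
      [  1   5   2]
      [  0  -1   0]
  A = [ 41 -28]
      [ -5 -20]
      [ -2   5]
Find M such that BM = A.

M = [[-5, 3], [2, -5], [-5, 1]]

Left-multiplying both sides by B⁻¹ gives M = B⁻¹A.
B has determinant -2; B⁻¹ = [[-1, -2, -13], [0, 0, -1], [1/2, 3/2, 9]].
M = B⁻¹A = [[-1, -2, -13], [0, 0, -1], [1/2, 3/2, 9]] · [[41, -28], [-5, -20], [-2, 5]] = [[-5, 3], [2, -5], [-5, 1]].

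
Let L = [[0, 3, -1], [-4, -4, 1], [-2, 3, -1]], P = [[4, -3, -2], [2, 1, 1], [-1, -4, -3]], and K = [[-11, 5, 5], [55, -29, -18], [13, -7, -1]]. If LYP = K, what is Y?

Y = [[-1, -5, -2], [-1, 5, 2], [4, 3, -1]]

Isolating Y: multiply by L⁻¹ from the left and P⁻¹ from the right, so Y = L⁻¹KP⁻¹.
L has determinant 2; L⁻¹ = [[1/2, 0, -1/2], [-3, -1, 2], [-10, -3, 6]].
det P = 3; the adjugate gives P⁻¹ = [[1/3, -1/3, -1/3], [5/3, -14/3, -8/3], [-7/3, 19/3, 10/3]].
L⁻¹K = [[-12, 6, 3], [4, 0, 1], [23, -5, -2]].
Y = (L⁻¹K)P⁻¹ = [[-1, -5, -2], [-1, 5, 2], [4, 3, -1]].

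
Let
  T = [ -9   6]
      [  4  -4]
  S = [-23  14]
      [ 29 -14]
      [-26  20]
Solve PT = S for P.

P = [[3, 1], [-5, -4], [2, -2]]

T is on the right of P, so right-multiply by T⁻¹: P = ST⁻¹.
det T = 12, so T⁻¹ = [[-1/3, -1/2], [-1/3, -3/4]].
P = ST⁻¹ = [[-23, 14], [29, -14], [-26, 20]] · [[-1/3, -1/2], [-1/3, -3/4]] = [[3, 1], [-5, -4], [2, -2]].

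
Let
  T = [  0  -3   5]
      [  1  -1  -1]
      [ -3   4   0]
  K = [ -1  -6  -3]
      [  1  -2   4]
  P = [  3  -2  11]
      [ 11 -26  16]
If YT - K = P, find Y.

YT = P + K = [[2, -8, 8], [12, -28, 20]].
T is on the right of Y, so right-multiply by T⁻¹: Y = (P + K)T⁻¹.
det T = -4; the adjugate gives T⁻¹ = [[-1, -5, -2], [-3/4, -15/4, -5/4], [-1/4, -9/4, -3/4]].
Y = (P + K)T⁻¹ = [[2, 2, 0], [4, 0, -4]].

Y = [[2, 2, 0], [4, 0, -4]]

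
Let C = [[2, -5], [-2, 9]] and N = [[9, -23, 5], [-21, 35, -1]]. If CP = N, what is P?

P = [[-3, -4, 5], [-3, 3, 1]]

Left-multiplying both sides by C⁻¹ gives P = C⁻¹N.
det C = 8, so C⁻¹ = [[9/8, 5/8], [1/4, 1/4]].
P = C⁻¹N = [[9/8, 5/8], [1/4, 1/4]] · [[9, -23, 5], [-21, 35, -1]] = [[-3, -4, 5], [-3, 3, 1]].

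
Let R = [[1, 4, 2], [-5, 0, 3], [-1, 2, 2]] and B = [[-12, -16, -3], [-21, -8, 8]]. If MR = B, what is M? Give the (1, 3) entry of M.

Right-multiplying both sides by R⁻¹ gives M = BR⁻¹.
det R = 2; the adjugate gives R⁻¹ = [[-3, -2, 6], [7/2, 2, -13/2], [-5, -3, 10]].
M = BR⁻¹ = [[-12, -16, -3], [-21, -8, 8]] · [[-3, -2, 6], [7/2, 2, -13/2], [-5, -3, 10]] = [[-5, 1, 2], [-5, 2, 6]].

2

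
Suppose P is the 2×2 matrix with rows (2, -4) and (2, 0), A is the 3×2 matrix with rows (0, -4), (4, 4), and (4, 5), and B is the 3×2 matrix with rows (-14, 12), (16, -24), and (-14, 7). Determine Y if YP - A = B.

YP = B + A = [[-14, 8], [20, -20], [-10, 12]].
P is on the right of Y, so right-multiply by P⁻¹: Y = (B + A)P⁻¹.
P has determinant 8; P⁻¹ = [[0, 1/2], [-1/4, 1/4]].
Y = (B + A)P⁻¹ = [[-2, -5], [5, 5], [-3, -2]].

Y = [[-2, -5], [5, 5], [-3, -2]]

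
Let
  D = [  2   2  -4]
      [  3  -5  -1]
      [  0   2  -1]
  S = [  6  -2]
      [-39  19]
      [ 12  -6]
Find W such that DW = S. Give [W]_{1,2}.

Since D multiplies W on the left, W = D⁻¹S.
det D = -4, so D⁻¹ = [[-7/4, 3/2, 11/2], [-3/4, 1/2, 5/2], [-3/2, 1, 4]].
W = D⁻¹S = [[-7/4, 3/2, 11/2], [-3/4, 1/2, 5/2], [-3/2, 1, 4]] · [[6, -2], [-39, 19], [12, -6]] = [[-3, -1], [6, -4], [0, -2]].

-1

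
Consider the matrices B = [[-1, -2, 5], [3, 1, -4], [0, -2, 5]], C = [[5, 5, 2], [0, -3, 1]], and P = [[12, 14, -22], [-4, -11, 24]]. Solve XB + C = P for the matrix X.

X = [[-4, 1, 0], [-2, -2, 5]]

XB = P − C = [[7, 9, -24], [-4, -8, 23]].
Since B sits to the right of X, X = (P − C)B⁻¹.
B has determinant 3; B⁻¹ = [[-1, 0, 1], [-5, -5/3, 11/3], [-2, -2/3, 5/3]].
X = (P − C)B⁻¹ = [[-4, 1, 0], [-2, -2, 5]].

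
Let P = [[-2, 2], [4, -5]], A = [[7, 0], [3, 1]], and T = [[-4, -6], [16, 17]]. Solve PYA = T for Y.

Y = [[0, -2], [1, -5]]

Isolating Y: multiply by P⁻¹ from the left and A⁻¹ from the right, so Y = P⁻¹TA⁻¹.
det P = 2, so P⁻¹ = [[-5/2, -1], [-2, -1]].
A has determinant 7; A⁻¹ = [[1/7, 0], [-3/7, 1]].
P⁻¹T = [[-6, -2], [-8, -5]].
Y = (P⁻¹T)A⁻¹ = [[0, -2], [1, -5]].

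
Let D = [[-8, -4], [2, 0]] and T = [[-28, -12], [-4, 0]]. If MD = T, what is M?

Right-multiplying both sides by D⁻¹ gives M = TD⁻¹.
det D = 8; the adjugate gives D⁻¹ = [[0, 1/2], [-1/4, -1]].
M = TD⁻¹ = [[-28, -12], [-4, 0]] · [[0, 1/2], [-1/4, -1]] = [[3, -2], [0, -2]].

M = [[3, -2], [0, -2]]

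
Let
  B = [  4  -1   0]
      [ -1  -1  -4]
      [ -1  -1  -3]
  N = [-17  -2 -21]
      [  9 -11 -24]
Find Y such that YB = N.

Y = [[-3, 6, -1], [4, 3, 4]]

Right-multiplying both sides by B⁻¹ gives Y = NB⁻¹.
det B = -5; the adjugate gives B⁻¹ = [[1/5, 3/5, -4/5], [-1/5, 12/5, -16/5], [0, -1, 1]].
Y = NB⁻¹ = [[-17, -2, -21], [9, -11, -24]] · [[1/5, 3/5, -4/5], [-1/5, 12/5, -16/5], [0, -1, 1]] = [[-3, 6, -1], [4, 3, 4]].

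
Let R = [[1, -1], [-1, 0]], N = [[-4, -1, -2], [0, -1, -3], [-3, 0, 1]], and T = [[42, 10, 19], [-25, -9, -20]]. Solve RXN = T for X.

X = R⁻¹TN⁻¹ (apply R⁻¹ on the left and N⁻¹ on the right).
det R = -1; the adjugate gives R⁻¹ = [[0, -1], [-1, -1]].
det N = 1; the adjugate gives N⁻¹ = [[-1, 1, 1], [9, -10, -12], [-3, 3, 4]].
R⁻¹T = [[25, 9, 20], [-17, -1, 1]].
X = (R⁻¹T)N⁻¹ = [[-4, -5, -3], [5, -4, -1]].

X = [[-4, -5, -3], [5, -4, -1]]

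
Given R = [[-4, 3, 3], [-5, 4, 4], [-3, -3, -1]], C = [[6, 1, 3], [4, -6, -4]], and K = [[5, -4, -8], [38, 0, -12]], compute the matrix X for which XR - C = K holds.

X = [[-2, 0, -1], [-3, -3, -5]]

XR = K + C = [[11, -3, -5], [42, -6, -16]].
R is on the right of X, so right-multiply by R⁻¹: X = (K + C)R⁻¹.
det R = -2; the adjugate gives R⁻¹ = [[-4, 3, 0], [17/2, -13/2, -1/2], [-27/2, 21/2, 1/2]].
X = (K + C)R⁻¹ = [[-2, 0, -1], [-3, -3, -5]].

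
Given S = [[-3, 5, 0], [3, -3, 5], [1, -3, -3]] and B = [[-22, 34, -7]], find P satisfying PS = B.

P = [[5, -2, -1]]

Since S sits to the right of P, P = BS⁻¹.
det S = -2; the adjugate gives S⁻¹ = [[-12, -15/2, -25/2], [-7, -9/2, -15/2], [3, 2, 3]].
P = BS⁻¹ = [[-22, 34, -7]] · [[-12, -15/2, -25/2], [-7, -9/2, -15/2], [3, 2, 3]] = [[5, -2, -1]].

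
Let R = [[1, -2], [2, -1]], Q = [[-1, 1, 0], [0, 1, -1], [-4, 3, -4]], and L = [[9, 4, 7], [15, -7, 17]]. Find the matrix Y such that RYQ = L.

Y = R⁻¹LQ⁻¹ (apply R⁻¹ on the left and Q⁻¹ on the right).
R has determinant 3; R⁻¹ = [[-1/3, 2/3], [-2/3, 1/3]].
det Q = 5; the adjugate gives Q⁻¹ = [[-1/5, 4/5, -1/5], [4/5, 4/5, -1/5], [4/5, -1/5, -1/5]].
R⁻¹L = [[7, -6, 9], [-1, -5, 1]].
Y = (R⁻¹L)Q⁻¹ = [[1, -1, -2], [-3, -5, 1]].

Y = [[1, -1, -2], [-3, -5, 1]]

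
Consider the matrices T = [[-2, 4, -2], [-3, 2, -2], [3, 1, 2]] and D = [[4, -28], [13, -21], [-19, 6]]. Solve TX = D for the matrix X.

X = [[-5, 3], [-2, -5], [-1, 1]]

Left-multiplying both sides by T⁻¹ gives X = T⁻¹D.
det T = 6, so T⁻¹ = [[1, -5/3, -2/3], [0, 1/3, 1/3], [-3/2, 7/3, 4/3]].
X = T⁻¹D = [[1, -5/3, -2/3], [0, 1/3, 1/3], [-3/2, 7/3, 4/3]] · [[4, -28], [13, -21], [-19, 6]] = [[-5, 3], [-2, -5], [-1, 1]].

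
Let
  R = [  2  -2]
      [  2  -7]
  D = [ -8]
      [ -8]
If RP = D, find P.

Left-multiplying both sides by R⁻¹ gives P = R⁻¹D.
det R = -10, so R⁻¹ = [[7/10, -1/5], [1/5, -1/5]].
P = R⁻¹D = [[7/10, -1/5], [1/5, -1/5]] · [[-8], [-8]] = [[-4], [0]].

P = [[-4], [0]]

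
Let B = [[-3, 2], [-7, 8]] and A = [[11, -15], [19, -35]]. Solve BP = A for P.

Left-multiplying both sides by B⁻¹ gives P = B⁻¹A.
det B = -10; the adjugate gives B⁻¹ = [[-4/5, 1/5], [-7/10, 3/10]].
P = B⁻¹A = [[-4/5, 1/5], [-7/10, 3/10]] · [[11, -15], [19, -35]] = [[-5, 5], [-2, 0]].

P = [[-5, 5], [-2, 0]]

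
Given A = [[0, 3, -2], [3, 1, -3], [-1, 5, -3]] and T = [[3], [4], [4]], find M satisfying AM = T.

Left-multiplying both sides by A⁻¹ gives M = A⁻¹T.
A has determinant 4; A⁻¹ = [[3, -1/4, -7/4], [3, -1/2, -3/2], [4, -3/4, -9/4]].
M = A⁻¹T = [[3, -1/4, -7/4], [3, -1/2, -3/2], [4, -3/4, -9/4]] · [[3], [4], [4]] = [[1], [1], [0]].

M = [[1], [1], [0]]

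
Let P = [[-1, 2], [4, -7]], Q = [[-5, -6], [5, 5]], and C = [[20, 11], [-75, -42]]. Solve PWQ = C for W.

W = [[-3, -5], [3, 4]]

Isolating W: multiply by P⁻¹ from the left and Q⁻¹ from the right, so W = P⁻¹CQ⁻¹.
P has determinant -1; P⁻¹ = [[7, 2], [4, 1]].
det Q = 5; the adjugate gives Q⁻¹ = [[1, 6/5], [-1, -1]].
P⁻¹C = [[-10, -7], [5, 2]].
W = (P⁻¹C)Q⁻¹ = [[-3, -5], [3, 4]].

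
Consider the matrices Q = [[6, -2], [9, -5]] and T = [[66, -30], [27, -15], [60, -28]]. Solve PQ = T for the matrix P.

Since Q sits to the right of P, P = TQ⁻¹.
det Q = -12; the adjugate gives Q⁻¹ = [[5/12, -1/6], [3/4, -1/2]].
P = TQ⁻¹ = [[66, -30], [27, -15], [60, -28]] · [[5/12, -1/6], [3/4, -1/2]] = [[5, 4], [0, 3], [4, 4]].

P = [[5, 4], [0, 3], [4, 4]]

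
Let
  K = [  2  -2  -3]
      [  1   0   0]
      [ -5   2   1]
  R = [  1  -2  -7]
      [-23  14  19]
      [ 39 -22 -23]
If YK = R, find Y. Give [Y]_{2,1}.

Since K sits to the right of Y, Y = RK⁻¹.
det K = -4, so K⁻¹ = [[0, 1, 0], [1/4, 13/4, 3/4], [-1/2, -3/2, -1/2]].
Y = RK⁻¹ = [[1, -2, -7], [-23, 14, 19], [39, -22, -23]] · [[0, 1, 0], [1/4, 13/4, 3/4], [-1/2, -3/2, -1/2]] = [[3, 5, 2], [-6, -6, 1], [6, 2, -5]].

-6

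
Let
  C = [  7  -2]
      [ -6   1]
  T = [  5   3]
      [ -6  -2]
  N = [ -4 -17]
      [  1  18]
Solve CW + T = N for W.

W = [[-1, -4], [1, -4]]

CW = N − T = [[-9, -20], [7, 20]].
C is on the left of W, so left-multiply by C⁻¹: W = C⁻¹(N − T).
det C = -5; the adjugate gives C⁻¹ = [[-1/5, -2/5], [-6/5, -7/5]].
W = C⁻¹(N − T) = [[-1, -4], [1, -4]].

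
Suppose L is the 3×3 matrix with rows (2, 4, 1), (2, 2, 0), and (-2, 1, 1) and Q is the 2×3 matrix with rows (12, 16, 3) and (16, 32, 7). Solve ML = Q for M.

M = [[5, -1, -2], [5, 5, 2]]

Right-multiplying both sides by L⁻¹ gives M = QL⁻¹.
det L = 2; the adjugate gives L⁻¹ = [[1, -3/2, -1], [-1, 2, 1], [3, -5, -2]].
M = QL⁻¹ = [[12, 16, 3], [16, 32, 7]] · [[1, -3/2, -1], [-1, 2, 1], [3, -5, -2]] = [[5, -1, -2], [5, 5, 2]].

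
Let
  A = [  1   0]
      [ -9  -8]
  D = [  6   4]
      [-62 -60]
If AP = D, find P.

A is on the left of P, so left-multiply by A⁻¹: P = A⁻¹D.
det A = -8; the adjugate gives A⁻¹ = [[1, 0], [-9/8, -1/8]].
P = A⁻¹D = [[1, 0], [-9/8, -1/8]] · [[6, 4], [-62, -60]] = [[6, 4], [1, 3]].

P = [[6, 4], [1, 3]]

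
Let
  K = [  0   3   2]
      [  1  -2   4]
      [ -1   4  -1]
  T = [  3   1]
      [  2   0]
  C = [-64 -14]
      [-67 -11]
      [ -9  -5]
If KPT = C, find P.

P = [[1, -3], [-2, -1], [-4, -4]]

Left-multiply by K⁻¹ and right-multiply by T⁻¹: P = K⁻¹CT⁻¹.
K has determinant -5; K⁻¹ = [[14/5, -11/5, -16/5], [3/5, -2/5, -2/5], [-2/5, 3/5, 3/5]].
det T = -2; the adjugate gives T⁻¹ = [[0, 1/2], [1, -3/2]].
K⁻¹C = [[-3, 1], [-8, -2], [-20, -4]].
P = (K⁻¹C)T⁻¹ = [[1, -3], [-2, -1], [-4, -4]].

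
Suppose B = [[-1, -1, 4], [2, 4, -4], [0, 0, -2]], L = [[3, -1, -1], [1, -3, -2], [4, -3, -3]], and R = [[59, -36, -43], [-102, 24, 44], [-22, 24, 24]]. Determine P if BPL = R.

P = [[-3, 4, 1], [-3, 3, -2], [-3, 0, 5]]

Isolating P: multiply by B⁻¹ from the left and L⁻¹ from the right, so P = B⁻¹RL⁻¹.
det B = 4, so B⁻¹ = [[-2, -1/2, -3], [1, 1/2, 1], [0, 0, -1/2]].
L has determinant 5; L⁻¹ = [[3/5, 0, -1/5], [-1, -1, 1], [9/5, 1, -8/5]].
B⁻¹R = [[-1, -12, -8], [-14, 0, 3], [11, -12, -12]].
P = (B⁻¹R)L⁻¹ = [[-3, 4, 1], [-3, 3, -2], [-3, 0, 5]].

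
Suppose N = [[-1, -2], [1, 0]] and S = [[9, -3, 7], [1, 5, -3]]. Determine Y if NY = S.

Y = [[1, 5, -3], [-5, -1, -2]]

Left-multiplying both sides by N⁻¹ gives Y = N⁻¹S.
det N = 2; the adjugate gives N⁻¹ = [[0, 1], [-1/2, -1/2]].
Y = N⁻¹S = [[0, 1], [-1/2, -1/2]] · [[9, -3, 7], [1, 5, -3]] = [[1, 5, -3], [-5, -1, -2]].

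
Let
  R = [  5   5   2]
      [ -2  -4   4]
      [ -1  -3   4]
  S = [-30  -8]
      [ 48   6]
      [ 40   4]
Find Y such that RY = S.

Y = [[-2, -3], [-6, 1], [5, 1]]

Left-multiplying both sides by R⁻¹ gives Y = R⁻¹S.
det R = 4, so R⁻¹ = [[-1, -13/2, 7], [1, 11/2, -6], [1/2, 5/2, -5/2]].
Y = R⁻¹S = [[-1, -13/2, 7], [1, 11/2, -6], [1/2, 5/2, -5/2]] · [[-30, -8], [48, 6], [40, 4]] = [[-2, -3], [-6, 1], [5, 1]].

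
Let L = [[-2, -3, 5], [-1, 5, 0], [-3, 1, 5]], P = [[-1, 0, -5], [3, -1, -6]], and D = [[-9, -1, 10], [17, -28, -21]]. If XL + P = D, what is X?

X = [[1, 0, 2], [1, -4, -4]]

XL = D − P = [[-8, -1, 15], [14, -27, -15]].
Right-multiplying both sides by L⁻¹ gives X = (D − P)L⁻¹.
det L = 5; the adjugate gives L⁻¹ = [[5, 4, -5], [1, 1, -1], [14/5, 11/5, -13/5]].
X = (D − P)L⁻¹ = [[1, 0, 2], [1, -4, -4]].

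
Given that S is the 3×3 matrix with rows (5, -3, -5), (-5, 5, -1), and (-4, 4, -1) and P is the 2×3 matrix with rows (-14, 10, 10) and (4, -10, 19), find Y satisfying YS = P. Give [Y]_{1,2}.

Right-multiplying both sides by S⁻¹ gives Y = PS⁻¹.
S has determinant -2; S⁻¹ = [[1/2, 23/2, -14], [1/2, 25/2, -15], [0, 4, -5]].
Y = PS⁻¹ = [[-14, 10, 10], [4, -10, 19]] · [[1/2, 23/2, -14], [1/2, 25/2, -15], [0, 4, -5]] = [[-2, 4, -4], [-3, -3, -1]].

4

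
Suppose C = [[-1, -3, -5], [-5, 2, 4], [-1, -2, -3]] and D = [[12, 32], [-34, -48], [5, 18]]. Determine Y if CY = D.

Y = [[4, 4], [3, -2], [-5, -6]]

C is on the left of Y, so left-multiply by C⁻¹: Y = C⁻¹D.
det C = -5, so C⁻¹ = [[-2/5, -1/5, 2/5], [19/5, 2/5, -29/5], [-12/5, -1/5, 17/5]].
Y = C⁻¹D = [[-2/5, -1/5, 2/5], [19/5, 2/5, -29/5], [-12/5, -1/5, 17/5]] · [[12, 32], [-34, -48], [5, 18]] = [[4, 4], [3, -2], [-5, -6]].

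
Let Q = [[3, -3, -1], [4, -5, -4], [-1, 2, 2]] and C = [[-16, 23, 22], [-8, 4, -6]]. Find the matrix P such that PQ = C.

P = [[2, -5, 2], [-6, 2, -2]]

Since Q sits to the right of P, P = CQ⁻¹.
Q has determinant 3; Q⁻¹ = [[-2/3, 4/3, 7/3], [-4/3, 5/3, 8/3], [1, -1, -1]].
P = CQ⁻¹ = [[-16, 23, 22], [-8, 4, -6]] · [[-2/3, 4/3, 7/3], [-4/3, 5/3, 8/3], [1, -1, -1]] = [[2, -5, 2], [-6, 2, -2]].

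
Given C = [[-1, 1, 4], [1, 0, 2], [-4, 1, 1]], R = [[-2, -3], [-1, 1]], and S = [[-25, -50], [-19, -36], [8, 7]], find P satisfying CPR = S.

P = [[1, 1], [-4, 4], [5, -2]]

Isolating P: multiply by C⁻¹ from the left and R⁻¹ from the right, so P = C⁻¹SR⁻¹.
C has determinant -3; C⁻¹ = [[2/3, -1, -2/3], [3, -5, -2], [-1/3, 1, 1/3]].
det R = -5; the adjugate gives R⁻¹ = [[-1/5, -3/5], [-1/5, 2/5]].
C⁻¹S = [[-3, -2], [4, 16], [-8, -17]].
P = (C⁻¹S)R⁻¹ = [[1, 1], [-4, 4], [5, -2]].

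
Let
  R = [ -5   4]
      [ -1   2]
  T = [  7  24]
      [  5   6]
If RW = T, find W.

Since R multiplies W on the left, W = R⁻¹T.
det R = -6; the adjugate gives R⁻¹ = [[-1/3, 2/3], [-1/6, 5/6]].
W = R⁻¹T = [[-1/3, 2/3], [-1/6, 5/6]] · [[7, 24], [5, 6]] = [[1, -4], [3, 1]].

W = [[1, -4], [3, 1]]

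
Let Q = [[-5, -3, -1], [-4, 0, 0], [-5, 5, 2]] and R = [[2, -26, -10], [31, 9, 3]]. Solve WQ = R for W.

W = [[2, 2, -4], [-3, -4, 0]]

Since Q sits to the right of W, W = RQ⁻¹.
det Q = -4, so Q⁻¹ = [[0, -1/4, 0], [-2, 15/4, -1], [5, -10, 3]].
W = RQ⁻¹ = [[2, -26, -10], [31, 9, 3]] · [[0, -1/4, 0], [-2, 15/4, -1], [5, -10, 3]] = [[2, 2, -4], [-3, -4, 0]].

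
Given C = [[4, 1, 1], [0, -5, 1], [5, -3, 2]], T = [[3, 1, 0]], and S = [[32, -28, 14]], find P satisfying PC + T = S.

P = [[1, 3, 5]]

PC = S − T = [[29, -29, 14]].
Since C sits to the right of P, P = (S − T)C⁻¹.
det C = 2; the adjugate gives C⁻¹ = [[-7/2, -5/2, 3], [5/2, 3/2, -2], [25/2, 17/2, -10]].
P = (S − T)C⁻¹ = [[1, 3, 5]].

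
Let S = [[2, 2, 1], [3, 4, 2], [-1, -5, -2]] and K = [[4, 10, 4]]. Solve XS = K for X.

Right-multiplying both sides by S⁻¹ gives X = KS⁻¹.
S has determinant 1; S⁻¹ = [[2, -1, 0], [4, -3, -1], [-11, 8, 2]].
X = KS⁻¹ = [[4, 10, 4]] · [[2, -1, 0], [4, -3, -1], [-11, 8, 2]] = [[4, -2, -2]].

X = [[4, -2, -2]]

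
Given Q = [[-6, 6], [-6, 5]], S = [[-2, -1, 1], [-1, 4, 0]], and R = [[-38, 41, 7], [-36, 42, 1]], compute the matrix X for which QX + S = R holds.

QX = R − S = [[-36, 42, 6], [-35, 38, 1]].
Q is on the left of X, so left-multiply by Q⁻¹: X = Q⁻¹(R − S).
Q has determinant 6; Q⁻¹ = [[5/6, -1], [1, -1]].
X = Q⁻¹(R − S) = [[5, -3, 4], [-1, 4, 5]].

X = [[5, -3, 4], [-1, 4, 5]]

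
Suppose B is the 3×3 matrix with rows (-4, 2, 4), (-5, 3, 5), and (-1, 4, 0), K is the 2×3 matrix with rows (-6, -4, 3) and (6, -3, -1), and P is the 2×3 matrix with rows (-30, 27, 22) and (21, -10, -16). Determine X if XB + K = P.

XB = P − K = [[-24, 31, 19], [15, -7, -15]].
B is on the right of X, so right-multiply by B⁻¹: X = (P − K)B⁻¹.
det B = 2, so B⁻¹ = [[-10, 8, -1], [-5/2, 2, 0], [-17/2, 7, -1]].
X = (P − K)B⁻¹ = [[1, 3, 5], [-5, 1, 0]].

X = [[1, 3, 5], [-5, 1, 0]]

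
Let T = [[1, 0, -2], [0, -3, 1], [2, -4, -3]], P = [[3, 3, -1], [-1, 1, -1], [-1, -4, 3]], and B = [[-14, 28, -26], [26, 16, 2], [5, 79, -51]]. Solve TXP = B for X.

Isolating X: multiply by T⁻¹ from the left and P⁻¹ from the right, so X = T⁻¹BP⁻¹.
det T = 1, so T⁻¹ = [[13, 8, -6], [2, 1, -1], [6, 4, -3]].
det P = 4; the adjugate gives P⁻¹ = [[-1/4, -5/4, -1/2], [1, 2, 1], [5/4, 9/4, 3/2]].
T⁻¹B = [[-4, 18, -16], [-7, -7, 1], [5, -5, 5]].
X = (T⁻¹B)P⁻¹ = [[-1, 5, -4], [-4, -3, -2], [0, -5, 0]].

X = [[-1, 5, -4], [-4, -3, -2], [0, -5, 0]]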